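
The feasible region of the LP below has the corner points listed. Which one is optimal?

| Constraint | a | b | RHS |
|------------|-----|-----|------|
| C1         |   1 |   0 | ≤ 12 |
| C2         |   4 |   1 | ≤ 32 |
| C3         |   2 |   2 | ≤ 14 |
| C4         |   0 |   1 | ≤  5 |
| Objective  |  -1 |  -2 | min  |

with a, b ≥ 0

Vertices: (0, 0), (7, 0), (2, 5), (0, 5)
Evaluating z = -a - 2b at each vertex:
  (0, 0): z = 0
  (7, 0): z = -7
  (2, 5): z = -12
  (0, 5): z = -10

The smallest value is z = -12, attained at (2, 5).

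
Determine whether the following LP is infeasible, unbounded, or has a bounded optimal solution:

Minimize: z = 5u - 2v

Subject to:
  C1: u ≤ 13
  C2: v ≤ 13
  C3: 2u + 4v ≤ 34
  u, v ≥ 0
The point (0, 8.5) satisfies every constraint, so the LP is feasible; the constraints give u ≤ 13 and v ≤ 13, which with u, v ≥ 0 keep the feasible region inside a bounded box. A feasible, bounded LP attains a finite optimum at a vertex.

Evaluating z = 5u - 2v at each vertex:
  (0, 0): z = 0
  (13, 0): z = 65
  (13, 2): z = 61
  (0, 8.5): z = -17

Feasible with finite optimum z* = -17 at (0, 8.5).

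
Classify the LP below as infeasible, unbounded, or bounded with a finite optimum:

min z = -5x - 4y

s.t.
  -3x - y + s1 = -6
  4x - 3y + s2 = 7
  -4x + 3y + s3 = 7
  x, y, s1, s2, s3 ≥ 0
Feasible point: (2, 1) satisfies every constraint, so the LP is feasible.
Direction d = (3, 4): for each constraint row a, a·d ≤ 0 —
  (-3)(3) + (-1)(4) = -13 ≤ 0
  (4)(3) + (-3)(4) = 0 ≤ 0
  (-4)(3) + (3)(4) = 0 ≤ 0
and d ≥ 0, so (2, 1) + t·d stays feasible for every t ≥ 0. Along this ray z = -5x - 4y changes by -31 per unit t, so z → −∞.

Unbounded — the objective can decrease without bound over the feasible region.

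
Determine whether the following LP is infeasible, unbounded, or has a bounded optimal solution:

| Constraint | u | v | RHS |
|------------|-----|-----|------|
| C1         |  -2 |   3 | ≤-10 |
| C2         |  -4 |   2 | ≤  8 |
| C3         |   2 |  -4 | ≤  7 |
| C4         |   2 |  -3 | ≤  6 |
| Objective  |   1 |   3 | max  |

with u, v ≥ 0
C4 requires 2u - 3v ≤ 6, while C1 (-2u + 3v ≤ -10) is equivalent to 2u - 3v ≥ 10. Together they would need 10 ≤ 2u - 3v ≤ 6, which is impossible since 10 > 6. No point satisfies all constraints.

Infeasible — the constraint set is empty.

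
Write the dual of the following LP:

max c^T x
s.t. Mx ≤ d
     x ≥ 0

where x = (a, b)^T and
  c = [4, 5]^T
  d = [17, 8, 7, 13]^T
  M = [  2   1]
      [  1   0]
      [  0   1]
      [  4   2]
Minimize: z = 17y1 + 8y2 + 7y3 + 13y4

Subject to:
  C1: -2y1 - y2 - 4y4 ≤ -4
  C2: -y1 - y3 - 2y4 ≤ -5
  y1, y2, y3, y4 ≥ 0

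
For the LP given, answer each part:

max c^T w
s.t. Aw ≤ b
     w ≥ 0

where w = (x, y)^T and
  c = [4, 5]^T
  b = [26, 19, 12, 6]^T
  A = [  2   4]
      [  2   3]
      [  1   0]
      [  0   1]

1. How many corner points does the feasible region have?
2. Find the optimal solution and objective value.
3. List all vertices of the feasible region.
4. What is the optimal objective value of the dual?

1. 4
2. x = 9.5, y = 0, z = 38
3. (0, 0), (9.5, 0), (0.5, 6), (0, 6)
4. 38 (by strong duality, equal to the primal optimum)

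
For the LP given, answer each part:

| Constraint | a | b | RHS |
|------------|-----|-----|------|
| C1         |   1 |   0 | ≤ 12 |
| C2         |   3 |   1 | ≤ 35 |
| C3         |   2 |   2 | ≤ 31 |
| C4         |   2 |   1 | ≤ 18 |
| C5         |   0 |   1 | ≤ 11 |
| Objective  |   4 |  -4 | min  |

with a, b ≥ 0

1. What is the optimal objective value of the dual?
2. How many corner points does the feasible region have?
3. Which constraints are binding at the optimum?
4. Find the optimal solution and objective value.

1. -44 (by strong duality, equal to the primal optimum)
2. 4
3. C5, a ≥ 0
4. a = 0, b = 11, z = -44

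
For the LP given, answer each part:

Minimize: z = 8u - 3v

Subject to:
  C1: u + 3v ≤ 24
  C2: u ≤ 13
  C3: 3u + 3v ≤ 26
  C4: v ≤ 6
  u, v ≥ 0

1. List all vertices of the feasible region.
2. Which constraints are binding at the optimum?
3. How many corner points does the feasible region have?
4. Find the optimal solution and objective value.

1. (0, 0), (8.667, 0), (2.667, 6), (0, 6)
2. C4, u ≥ 0
3. 4
4. u = 0, v = 6, z = -18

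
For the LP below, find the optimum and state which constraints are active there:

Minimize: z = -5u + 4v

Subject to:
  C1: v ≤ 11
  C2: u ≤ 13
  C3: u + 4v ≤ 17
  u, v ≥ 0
Optimal: u = 13, v = 0
Binding: C2, v ≥ 0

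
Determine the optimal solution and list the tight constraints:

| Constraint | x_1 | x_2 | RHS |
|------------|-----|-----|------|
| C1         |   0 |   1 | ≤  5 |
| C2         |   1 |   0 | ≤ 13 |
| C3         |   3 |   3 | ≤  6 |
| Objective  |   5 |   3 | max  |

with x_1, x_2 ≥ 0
Optimal: x_1 = 2, x_2 = 0
Binding: C3, x_2 ≥ 0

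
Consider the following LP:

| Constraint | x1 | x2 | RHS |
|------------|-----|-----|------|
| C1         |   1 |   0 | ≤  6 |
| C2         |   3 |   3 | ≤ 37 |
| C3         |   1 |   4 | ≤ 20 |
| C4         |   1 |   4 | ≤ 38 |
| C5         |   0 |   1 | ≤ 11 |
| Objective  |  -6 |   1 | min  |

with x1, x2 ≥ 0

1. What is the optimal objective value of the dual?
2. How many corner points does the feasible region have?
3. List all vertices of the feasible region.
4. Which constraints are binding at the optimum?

1. -36 (by strong duality, equal to the primal optimum)
2. 4
3. (0, 0), (6, 0), (6, 3.5), (0, 5)
4. C1, x2 ≥ 0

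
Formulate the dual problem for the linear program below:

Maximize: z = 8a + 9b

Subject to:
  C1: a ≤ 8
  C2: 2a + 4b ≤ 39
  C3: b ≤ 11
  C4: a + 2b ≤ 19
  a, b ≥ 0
Minimize: z = 8y1 + 39y2 + 11y3 + 19y4

Subject to:
  C1: -y1 - 2y2 - y4 ≤ -8
  C2: -4y2 - y3 - 2y4 ≤ -9
  y1, y2, y3, y4 ≥ 0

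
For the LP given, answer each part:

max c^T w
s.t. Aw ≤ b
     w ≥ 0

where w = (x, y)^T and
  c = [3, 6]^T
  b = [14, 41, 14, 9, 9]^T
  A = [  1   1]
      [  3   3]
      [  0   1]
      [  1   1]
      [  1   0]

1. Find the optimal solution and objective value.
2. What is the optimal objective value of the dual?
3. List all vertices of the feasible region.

1. x = 0, y = 9, z = 54
2. 54 (by strong duality, equal to the primal optimum)
3. (0, 0), (9, 0), (0, 9)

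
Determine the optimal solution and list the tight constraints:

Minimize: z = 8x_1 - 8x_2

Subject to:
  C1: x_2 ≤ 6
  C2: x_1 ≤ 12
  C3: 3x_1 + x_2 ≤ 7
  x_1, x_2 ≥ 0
Optimal: x_1 = 0, x_2 = 6
Slack at optimum:
  C1: slack = 0 (binding)
  C2: slack = 12
  C3: slack = 1
  x_1 ≥ 0: x_1 = 0 (binding)
  x_2 ≥ 0: x_2 = 6
Binding constraints: C1, x_1 ≥ 0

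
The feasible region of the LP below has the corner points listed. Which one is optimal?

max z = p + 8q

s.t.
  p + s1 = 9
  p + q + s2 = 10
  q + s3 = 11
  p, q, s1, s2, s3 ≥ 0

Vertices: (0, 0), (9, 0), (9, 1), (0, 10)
(0, 10) with z = 80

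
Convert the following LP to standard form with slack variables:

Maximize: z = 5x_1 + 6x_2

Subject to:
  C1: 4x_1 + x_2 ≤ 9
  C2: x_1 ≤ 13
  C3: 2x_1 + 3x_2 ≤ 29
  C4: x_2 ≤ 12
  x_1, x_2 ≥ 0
max z = 5x_1 + 6x_2

s.t.
  4x_1 + x_2 + s1 = 9
  x_1 + s2 = 13
  2x_1 + 3x_2 + s3 = 29
  x_2 + s4 = 12
  x_1, x_2, s1, s2, s3, s4 ≥ 0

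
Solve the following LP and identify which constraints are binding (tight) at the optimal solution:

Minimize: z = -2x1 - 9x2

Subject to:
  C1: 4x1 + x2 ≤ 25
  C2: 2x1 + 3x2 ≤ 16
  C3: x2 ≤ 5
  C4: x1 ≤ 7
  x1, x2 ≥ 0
Optimal: x1 = 0.5, x2 = 5
Slack at optimum:
  C1: slack = 18
  C2: slack = 0 (binding)
  C3: slack = 0 (binding)
  C4: slack = 6.5
  x1 ≥ 0: x1 = 0.5
  x2 ≥ 0: x2 = 5
Binding constraints: C2, C3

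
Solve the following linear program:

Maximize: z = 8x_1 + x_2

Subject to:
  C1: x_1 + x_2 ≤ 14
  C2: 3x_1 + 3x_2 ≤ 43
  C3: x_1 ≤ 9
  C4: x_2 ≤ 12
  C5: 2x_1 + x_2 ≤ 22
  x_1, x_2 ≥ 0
Each vertex is the intersection of two constraint boundaries that also satisfies all remaining constraints:
  x_1 = 0 and x_2 = 0 → (0, 0)
  x_1 = 9 and x_2 = 0 → (9, 0)
  x_1 = 9 and 2x_1 + x_2 = 22 → (9, 4)
  x_1 + x_2 = 14 and 2x_1 + x_2 = 22 → (8, 6)
  x_1 + x_2 = 14 and x_2 = 12 → (2, 12)
  x_2 = 12 and x_1 = 0 → (0, 12)

Evaluating z = 8x_1 + x_2 at each vertex:
  (0, 0): z = 0
  (9, 0): z = 72
  (9, 4): z = 76
  (8, 6): z = 70
  (2, 12): z = 28
  (0, 12): z = 12

The maximum is at (9, 4) with z = 76.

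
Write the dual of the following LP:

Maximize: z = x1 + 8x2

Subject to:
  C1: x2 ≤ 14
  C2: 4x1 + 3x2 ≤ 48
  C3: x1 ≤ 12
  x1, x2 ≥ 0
Minimize: z = 14y1 + 48y2 + 12y3

Subject to:
  C1: -4y2 - y3 ≤ -1
  C2: -y1 - 3y2 ≤ -8
  y1, y2, y3 ≥ 0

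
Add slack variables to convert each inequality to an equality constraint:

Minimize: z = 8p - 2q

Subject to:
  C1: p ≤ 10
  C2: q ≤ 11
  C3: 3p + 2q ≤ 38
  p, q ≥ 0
min z = 8p - 2q

s.t.
  p + s1 = 10
  q + s2 = 11
  3p + 2q + s3 = 38
  p, q, s1, s2, s3 ≥ 0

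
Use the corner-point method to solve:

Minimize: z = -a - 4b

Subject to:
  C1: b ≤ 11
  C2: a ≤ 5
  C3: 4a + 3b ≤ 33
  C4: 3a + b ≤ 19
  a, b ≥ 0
Each vertex is the intersection of two constraint boundaries that also satisfies all remaining constraints:
  a = 0 and b = 0 → (0, 0)
  a = 5 and b = 0 → (5, 0)
  a = 5 and 3a + b = 19 → (5, 4)
  4a + 3b = 33 and 3a + b = 19 → (4.8, 4.6)
  b = 11 and 4a + 3b = 33 → (0, 11)

Evaluating z = -a - 4b at each vertex:
  (0, 0): z = 0
  (5, 0): z = -5
  (5, 4): z = -21
  (4.8, 4.6): z = -23.2
  (0, 11): z = -44

The minimum is at (0, 11) with z = -44.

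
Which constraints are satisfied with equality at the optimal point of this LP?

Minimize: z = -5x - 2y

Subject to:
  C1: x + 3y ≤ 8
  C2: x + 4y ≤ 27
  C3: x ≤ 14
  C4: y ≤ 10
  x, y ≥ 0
Optimal: x = 8, y = 0
Slack at optimum:
  C1: slack = 0 (binding)
  C2: slack = 19
  C3: slack = 6
  C4: slack = 10
  x ≥ 0: x = 8
  y ≥ 0: y = 0 (binding)
Binding constraints: C1, y ≥ 0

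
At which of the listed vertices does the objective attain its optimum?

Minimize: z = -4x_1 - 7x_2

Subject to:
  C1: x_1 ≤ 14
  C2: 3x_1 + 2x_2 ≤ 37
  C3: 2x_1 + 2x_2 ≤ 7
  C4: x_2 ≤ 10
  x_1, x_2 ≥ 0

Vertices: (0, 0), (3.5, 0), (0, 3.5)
(0, 3.5) with z = -24.5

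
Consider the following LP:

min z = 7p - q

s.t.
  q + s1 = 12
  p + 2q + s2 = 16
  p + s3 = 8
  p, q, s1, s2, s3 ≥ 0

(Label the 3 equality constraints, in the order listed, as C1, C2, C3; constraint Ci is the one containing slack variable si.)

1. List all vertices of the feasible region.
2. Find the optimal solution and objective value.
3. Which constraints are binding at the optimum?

1. (0, 0), (8, 0), (8, 4), (0, 8)
2. p = 0, q = 8, z = -8
3. C2, p ≥ 0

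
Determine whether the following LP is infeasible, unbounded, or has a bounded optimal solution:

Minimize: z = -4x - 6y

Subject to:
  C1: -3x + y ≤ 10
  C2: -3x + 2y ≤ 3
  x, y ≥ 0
Feasible point: (0, 0) satisfies every constraint, so the LP is feasible.
Direction d = (1, 0): for each constraint row a, a·d ≤ 0 —
  (-3)(1) + (1)(0) = -3 ≤ 0
  (-3)(1) + (2)(0) = -3 ≤ 0
and d ≥ 0, so (0, 0) + t·d stays feasible for every t ≥ 0. Along this ray z = -4x - 6y changes by -4 per unit t, so z → −∞.

Unbounded — the objective can decrease without bound over the feasible region.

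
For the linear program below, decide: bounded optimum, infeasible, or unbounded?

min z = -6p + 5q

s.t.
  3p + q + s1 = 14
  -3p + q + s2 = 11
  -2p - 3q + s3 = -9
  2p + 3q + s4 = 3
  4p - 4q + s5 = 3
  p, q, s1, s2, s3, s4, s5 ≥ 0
The row 2p + 3q + s4 = 3 with s4 ≥ 0 requires 2p + 3q ≤ 3, while the row -2p - 3q + s3 = -9 with s3 ≥ 0 is equivalent to 2p + 3q ≥ 9. Together they would need 9 ≤ 2p + 3q ≤ 3, which is impossible since 9 > 3. No point satisfies all constraints.

Infeasible: no point satisfies all constraints simultaneously.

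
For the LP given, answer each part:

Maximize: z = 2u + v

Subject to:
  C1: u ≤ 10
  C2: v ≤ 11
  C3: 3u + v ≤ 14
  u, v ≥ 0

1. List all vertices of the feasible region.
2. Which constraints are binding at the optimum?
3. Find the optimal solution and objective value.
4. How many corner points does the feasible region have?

1. (0, 0), (4.667, 0), (1, 11), (0, 11)
2. C2, C3
3. u = 1, v = 11, z = 13
4. 4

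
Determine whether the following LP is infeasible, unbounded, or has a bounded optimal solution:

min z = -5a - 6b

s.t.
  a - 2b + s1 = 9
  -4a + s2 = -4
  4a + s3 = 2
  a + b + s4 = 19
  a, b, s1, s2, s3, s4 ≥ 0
The row 4a + s3 = 2 with s3 ≥ 0 requires 4a ≤ 2, while the row -4a + s2 = -4 with s2 ≥ 0 is equivalent to 4a ≥ 4. Together they would need 4 ≤ 4a ≤ 2, which is impossible since 4 > 2. No point satisfies all constraints.

The feasible region is empty; the LP is infeasible.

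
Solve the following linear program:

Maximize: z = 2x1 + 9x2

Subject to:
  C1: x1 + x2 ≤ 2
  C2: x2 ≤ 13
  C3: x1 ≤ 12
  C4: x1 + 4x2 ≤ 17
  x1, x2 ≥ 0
Each vertex is the intersection of two constraint boundaries that also satisfies all remaining constraints:
  x1 = 0 and x2 = 0 → (0, 0)
  x1 + x2 = 2 and x2 = 0 → (2, 0)
  x1 + x2 = 2 and x1 = 0 → (0, 2)

Evaluating z = 2x1 + 9x2 at each vertex:
  (0, 0): z = 0
  (2, 0): z = 4
  (0, 2): z = 18

The maximum is at (0, 2) with z = 18.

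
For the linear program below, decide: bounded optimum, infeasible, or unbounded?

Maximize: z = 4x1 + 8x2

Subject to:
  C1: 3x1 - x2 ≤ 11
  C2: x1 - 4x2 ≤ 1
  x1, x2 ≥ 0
Feasible point: (0, 0) satisfies every constraint, so the LP is feasible.
Direction d = (0, 1): for each constraint row a, a·d ≤ 0 —
  (3)(0) + (-1)(1) = -1 ≤ 0
  (1)(0) + (-4)(1) = -4 ≤ 0
and d ≥ 0, so (0, 0) + t·d stays feasible for every t ≥ 0. Along this ray z = 4x1 + 8x2 changes by 8 per unit t, so z → +∞.

Unbounded — the objective can increase without bound over the feasible region.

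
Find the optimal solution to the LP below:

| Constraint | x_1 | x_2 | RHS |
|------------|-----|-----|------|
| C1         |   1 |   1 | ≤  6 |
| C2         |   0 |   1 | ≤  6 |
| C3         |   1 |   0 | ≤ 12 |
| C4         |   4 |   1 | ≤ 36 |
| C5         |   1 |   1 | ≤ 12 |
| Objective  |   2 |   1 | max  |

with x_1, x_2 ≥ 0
Each vertex is the intersection of two constraint boundaries that also satisfies all remaining constraints:
  x_1 = 0 and x_2 = 0 → (0, 0)
  x_1 + x_2 = 6 and x_2 = 0 → (6, 0)
  x_1 + x_2 = 6 and x_2 = 6 → (0, 6)

Evaluating z = 2x_1 + x_2 at each vertex:
  (0, 0): z = 0
  (6, 0): z = 12
  (0, 6): z = 6

The maximum is at (6, 0) with z = 12.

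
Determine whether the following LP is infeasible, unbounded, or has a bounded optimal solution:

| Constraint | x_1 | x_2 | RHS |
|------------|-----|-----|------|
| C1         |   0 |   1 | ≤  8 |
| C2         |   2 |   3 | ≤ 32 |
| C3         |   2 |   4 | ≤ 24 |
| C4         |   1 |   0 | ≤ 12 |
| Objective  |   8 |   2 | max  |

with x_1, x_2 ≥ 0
The point (12, 0) satisfies every constraint, so the LP is feasible; the constraints give x_1 ≤ 12 and x_2 ≤ 8, which with x_1, x_2 ≥ 0 keep the feasible region inside a bounded box. A feasible, bounded LP attains a finite optimum at a vertex.

Evaluating z = 8x_1 + 2x_2 at each vertex:
  (0, 0): z = 0
  (12, 0): z = 96
  (0, 6): z = 12

Bounded optimum: z* = 96 at (12, 0).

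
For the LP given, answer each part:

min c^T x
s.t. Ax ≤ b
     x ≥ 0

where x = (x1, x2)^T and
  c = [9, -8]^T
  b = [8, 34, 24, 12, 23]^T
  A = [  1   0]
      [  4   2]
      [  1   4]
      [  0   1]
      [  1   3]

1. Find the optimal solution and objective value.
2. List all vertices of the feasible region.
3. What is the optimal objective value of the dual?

1. x1 = 0, x2 = 6, z = -48
2. (0, 0), (8, 0), (8, 1), (6.286, 4.429), (0, 6)
3. -48 (by strong duality, equal to the primal optimum)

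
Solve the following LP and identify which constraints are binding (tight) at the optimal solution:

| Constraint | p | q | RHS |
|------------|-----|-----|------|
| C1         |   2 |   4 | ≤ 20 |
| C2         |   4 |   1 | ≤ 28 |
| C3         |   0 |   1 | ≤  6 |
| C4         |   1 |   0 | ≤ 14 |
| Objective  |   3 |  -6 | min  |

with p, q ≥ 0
Optimal: p = 0, q = 5
Slack at optimum:
  C1: slack = 0 (binding)
  C2: slack = 23
  C3: slack = 1
  C4: slack = 14
  p ≥ 0: p = 0 (binding)
  q ≥ 0: q = 5
Binding constraints: C1, p ≥ 0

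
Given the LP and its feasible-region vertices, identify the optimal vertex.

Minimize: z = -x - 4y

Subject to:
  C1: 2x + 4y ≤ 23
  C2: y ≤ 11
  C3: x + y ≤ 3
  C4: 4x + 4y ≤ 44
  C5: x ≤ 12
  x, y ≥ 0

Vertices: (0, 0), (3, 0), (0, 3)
Evaluating z = -x - 4y at each vertex:
  (0, 0): z = 0
  (3, 0): z = -3
  (0, 3): z = -12

The smallest value is z = -12, attained at (0, 3).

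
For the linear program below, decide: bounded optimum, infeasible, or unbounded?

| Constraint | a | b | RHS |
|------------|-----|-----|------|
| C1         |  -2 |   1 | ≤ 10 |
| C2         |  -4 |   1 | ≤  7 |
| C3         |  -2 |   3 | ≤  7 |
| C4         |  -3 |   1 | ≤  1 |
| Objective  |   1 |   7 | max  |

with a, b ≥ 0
Feasible point: (0, 0) satisfies every constraint, so the LP is feasible.
Direction d = (1, 0): for each constraint row a, a·d ≤ 0 —
  (-2)(1) + (1)(0) = -2 ≤ 0
  (-4)(1) + (1)(0) = -4 ≤ 0
  (-2)(1) + (3)(0) = -2 ≤ 0
  (-3)(1) + (1)(0) = -3 ≤ 0
and d ≥ 0, so (0, 0) + t·d stays feasible for every t ≥ 0. Along this ray z = a + 7b changes by 1 per unit t, so z → +∞.

Unbounded — the objective can increase without bound over the feasible region.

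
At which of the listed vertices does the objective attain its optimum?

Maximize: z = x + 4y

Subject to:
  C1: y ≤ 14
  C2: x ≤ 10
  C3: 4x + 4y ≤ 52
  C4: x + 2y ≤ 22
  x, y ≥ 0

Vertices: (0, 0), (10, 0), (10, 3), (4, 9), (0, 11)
Evaluating z = x + 4y at each vertex:
  (0, 0): z = 0
  (10, 0): z = 10
  (10, 3): z = 22
  (4, 9): z = 40
  (0, 11): z = 44

The largest value is z = 44, attained at (0, 11).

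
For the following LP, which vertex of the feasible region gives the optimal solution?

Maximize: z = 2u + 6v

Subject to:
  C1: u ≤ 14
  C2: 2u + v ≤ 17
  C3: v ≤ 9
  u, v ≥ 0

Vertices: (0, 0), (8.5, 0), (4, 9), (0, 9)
(4, 9) with z = 62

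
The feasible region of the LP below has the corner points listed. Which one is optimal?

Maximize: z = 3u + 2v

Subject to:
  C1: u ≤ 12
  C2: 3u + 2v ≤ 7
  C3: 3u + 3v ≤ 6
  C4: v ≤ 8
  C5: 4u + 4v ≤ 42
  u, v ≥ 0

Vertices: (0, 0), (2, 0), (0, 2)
Evaluating z = 3u + 2v at each vertex:
  (0, 0): z = 0
  (2, 0): z = 6
  (0, 2): z = 4

The largest value is z = 6, attained at (2, 0).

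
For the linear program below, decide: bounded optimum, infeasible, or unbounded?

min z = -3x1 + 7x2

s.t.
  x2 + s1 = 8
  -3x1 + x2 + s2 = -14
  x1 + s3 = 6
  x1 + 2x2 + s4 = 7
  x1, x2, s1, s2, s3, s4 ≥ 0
The point (6, 0) satisfies every constraint, so the LP is feasible; the constraints give x1 ≤ 6 and x2 ≤ 8, which with x1, x2 ≥ 0 keep the feasible region inside a bounded box. A feasible, bounded LP attains a finite optimum at a vertex.

Evaluating z = -3x1 + 7x2 at each vertex:
  (4.667, 0): z = -14
  (6, 0): z = -18
  (6, 0.5): z = -14.5
  (5, 1): z = -8

The LP has an optimal solution: (6, 0) with z = -18.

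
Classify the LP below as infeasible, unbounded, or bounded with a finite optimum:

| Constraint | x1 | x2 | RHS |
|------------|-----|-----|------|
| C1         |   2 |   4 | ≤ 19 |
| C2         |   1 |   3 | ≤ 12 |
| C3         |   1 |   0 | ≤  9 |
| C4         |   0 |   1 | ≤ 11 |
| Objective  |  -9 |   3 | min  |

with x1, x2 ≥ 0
The point (9, 0) satisfies every constraint, so the LP is feasible; the constraints give x1 ≤ 9 and x2 ≤ 11, which with x1, x2 ≥ 0 keep the feasible region inside a bounded box. A feasible, bounded LP attains a finite optimum at a vertex.

Feasible with finite optimum z* = -81 at (9, 0).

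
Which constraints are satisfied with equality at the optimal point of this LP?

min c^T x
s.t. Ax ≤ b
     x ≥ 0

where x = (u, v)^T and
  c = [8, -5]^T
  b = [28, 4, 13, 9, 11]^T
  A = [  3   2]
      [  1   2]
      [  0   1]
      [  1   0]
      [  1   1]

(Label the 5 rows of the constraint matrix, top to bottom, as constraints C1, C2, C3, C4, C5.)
Optimal: u = 0, v = 2
Binding: C2, u ≥ 0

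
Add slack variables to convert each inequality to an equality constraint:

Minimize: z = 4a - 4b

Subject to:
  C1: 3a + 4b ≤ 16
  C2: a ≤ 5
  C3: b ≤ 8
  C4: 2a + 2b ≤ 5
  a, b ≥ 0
min z = 4a - 4b

s.t.
  3a + 4b + s1 = 16
  a + s2 = 5
  b + s3 = 8
  2a + 2b + s4 = 5
  a, b, s1, s2, s3, s4 ≥ 0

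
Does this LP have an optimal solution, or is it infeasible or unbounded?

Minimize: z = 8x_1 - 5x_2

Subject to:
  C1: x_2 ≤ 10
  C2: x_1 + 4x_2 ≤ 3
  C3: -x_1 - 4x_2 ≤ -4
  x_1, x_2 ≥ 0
C2 requires x_1 + 4x_2 ≤ 3, while C3 (-x_1 - 4x_2 ≤ -4) is equivalent to x_1 + 4x_2 ≥ 4. Together they would need 4 ≤ x_1 + 4x_2 ≤ 3, which is impossible since 4 > 3. No point satisfies all constraints.

The feasible region is empty; the LP is infeasible.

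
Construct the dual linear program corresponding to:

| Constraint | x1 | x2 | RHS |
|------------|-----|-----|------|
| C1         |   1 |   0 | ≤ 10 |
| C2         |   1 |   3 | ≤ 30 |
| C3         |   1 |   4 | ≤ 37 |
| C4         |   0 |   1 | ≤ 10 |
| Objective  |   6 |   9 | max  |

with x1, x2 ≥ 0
Minimize: z = 10y1 + 30y2 + 37y3 + 10y4

Subject to:
  C1: -y1 - y2 - y3 ≤ -6
  C2: -3y2 - 4y3 - y4 ≤ -9
  y1, y2, y3, y4 ≥ 0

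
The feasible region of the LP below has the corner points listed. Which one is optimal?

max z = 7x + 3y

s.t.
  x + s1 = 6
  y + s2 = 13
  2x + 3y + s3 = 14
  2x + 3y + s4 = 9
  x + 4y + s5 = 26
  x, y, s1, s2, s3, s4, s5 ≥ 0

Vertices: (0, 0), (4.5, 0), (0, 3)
Evaluating z = 7x + 3y at each vertex:
  (0, 0): z = 0
  (4.5, 0): z = 31.5
  (0, 3): z = 9

The largest value is z = 31.5, attained at (4.5, 0).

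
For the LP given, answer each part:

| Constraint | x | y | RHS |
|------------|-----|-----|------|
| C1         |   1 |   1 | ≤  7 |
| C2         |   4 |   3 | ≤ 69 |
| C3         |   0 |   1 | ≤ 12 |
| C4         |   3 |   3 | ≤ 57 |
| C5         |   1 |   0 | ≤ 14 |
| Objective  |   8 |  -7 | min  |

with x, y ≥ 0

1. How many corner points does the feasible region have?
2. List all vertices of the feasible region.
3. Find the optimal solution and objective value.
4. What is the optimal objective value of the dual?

1. 3
2. (0, 0), (7, 0), (0, 7)
3. x = 0, y = 7, z = -49
4. -49 (by strong duality, equal to the primal optimum)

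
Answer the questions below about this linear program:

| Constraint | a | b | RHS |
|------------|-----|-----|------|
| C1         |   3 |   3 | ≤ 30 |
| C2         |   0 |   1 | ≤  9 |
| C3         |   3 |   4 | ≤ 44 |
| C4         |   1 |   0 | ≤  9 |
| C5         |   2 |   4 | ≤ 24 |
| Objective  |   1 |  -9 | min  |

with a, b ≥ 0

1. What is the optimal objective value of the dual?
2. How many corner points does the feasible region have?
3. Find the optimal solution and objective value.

1. -54 (by strong duality, equal to the primal optimum)
2. 5
3. a = 0, b = 6, z = -54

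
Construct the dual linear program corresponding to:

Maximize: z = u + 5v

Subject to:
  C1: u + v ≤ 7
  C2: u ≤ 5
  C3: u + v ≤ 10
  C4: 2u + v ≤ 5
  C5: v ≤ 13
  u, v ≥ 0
Minimize: z = 7y1 + 5y2 + 10y3 + 5y4 + 13y5

Subject to:
  C1: -y1 - y2 - y3 - 2y4 ≤ -1
  C2: -y1 - y3 - y4 - y5 ≤ -5
  y1, y2, y3, y4, y5 ≥ 0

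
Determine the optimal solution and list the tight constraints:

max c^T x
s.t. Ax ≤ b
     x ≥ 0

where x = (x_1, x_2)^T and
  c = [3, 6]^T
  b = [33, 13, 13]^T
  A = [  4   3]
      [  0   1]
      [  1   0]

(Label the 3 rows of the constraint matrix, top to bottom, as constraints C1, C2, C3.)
Optimal: x_1 = 0, x_2 = 11
Slack at optimum:
  C1: slack = 0 (binding)
  C2: slack = 2
  C3: slack = 13
  x_1 ≥ 0: x_1 = 0 (binding)
  x_2 ≥ 0: x_2 = 11
Binding constraints: C1, x_1 ≥ 0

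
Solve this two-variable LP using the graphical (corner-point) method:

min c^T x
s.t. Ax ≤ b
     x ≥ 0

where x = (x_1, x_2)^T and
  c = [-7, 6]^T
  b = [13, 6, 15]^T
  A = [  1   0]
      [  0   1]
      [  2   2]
Each vertex is the intersection of two constraint boundaries that also satisfies all remaining constraints:
  x_1 = 0 and x_2 = 0 → (0, 0)
  2x_1 + 2x_2 = 15 and x_2 = 0 → (7.5, 0)
  x_2 = 6 and 2x_1 + 2x_2 = 15 → (1.5, 6)
  x_2 = 6 and x_1 = 0 → (0, 6)

Evaluating z = -7x_1 + 6x_2 at each vertex:
  (0, 0): z = 0
  (7.5, 0): z = -52.5
  (1.5, 6): z = 25.5
  (0, 6): z = 36

The minimum is at (7.5, 0) with z = -52.5.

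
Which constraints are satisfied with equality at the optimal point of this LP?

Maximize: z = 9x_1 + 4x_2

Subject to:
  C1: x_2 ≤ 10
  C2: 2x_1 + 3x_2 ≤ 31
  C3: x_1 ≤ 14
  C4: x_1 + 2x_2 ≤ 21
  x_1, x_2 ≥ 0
Optimal: x_1 = 14, x_2 = 1
Binding: C2, C3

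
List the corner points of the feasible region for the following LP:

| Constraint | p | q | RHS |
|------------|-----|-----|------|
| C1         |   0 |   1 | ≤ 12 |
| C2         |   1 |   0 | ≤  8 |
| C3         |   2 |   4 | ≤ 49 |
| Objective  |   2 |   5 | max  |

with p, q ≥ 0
Each vertex is the intersection of two constraint boundaries that also satisfies all remaining constraints:
  p = 0 and q = 0 → (0, 0)
  p = 8 and q = 0 → (8, 0)
  p = 8 and 2p + 4q = 49 → (8, 8.25)
  q = 12 and 2p + 4q = 49 → (0.5, 12)
  q = 12 and p = 0 → (0, 12)

Vertices: (0, 0), (8, 0), (8, 8.25), (0.5, 12), (0, 12)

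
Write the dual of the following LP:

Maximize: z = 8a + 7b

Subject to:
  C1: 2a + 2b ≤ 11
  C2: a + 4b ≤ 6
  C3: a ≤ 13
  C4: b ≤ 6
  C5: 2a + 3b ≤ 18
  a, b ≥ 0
Minimize: z = 11y1 + 6y2 + 13y3 + 6y4 + 18y5

Subject to:
  C1: -2y1 - y2 - y3 - 2y5 ≤ -8
  C2: -2y1 - 4y2 - y4 - 3y5 ≤ -7
  y1, y2, y3, y4, y5 ≥ 0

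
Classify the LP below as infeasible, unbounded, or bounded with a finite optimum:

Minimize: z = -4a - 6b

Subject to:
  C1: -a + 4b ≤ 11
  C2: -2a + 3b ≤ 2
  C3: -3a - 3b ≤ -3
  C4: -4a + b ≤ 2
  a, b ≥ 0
Feasible point: (1, 0) satisfies every constraint, so the LP is feasible.
Direction d = (1, 0): for each constraint row a, a·d ≤ 0 —
  (-1)(1) + (4)(0) = -1 ≤ 0
  (-2)(1) + (3)(0) = -2 ≤ 0
  (-3)(1) + (-3)(0) = -3 ≤ 0
  (-4)(1) + (1)(0) = -4 ≤ 0
and d ≥ 0, so (1, 0) + t·d stays feasible for every t ≥ 0. Along this ray z = -4a - 6b changes by -4 per unit t, so z → −∞.

Unbounded — the objective can decrease without bound over the feasible region.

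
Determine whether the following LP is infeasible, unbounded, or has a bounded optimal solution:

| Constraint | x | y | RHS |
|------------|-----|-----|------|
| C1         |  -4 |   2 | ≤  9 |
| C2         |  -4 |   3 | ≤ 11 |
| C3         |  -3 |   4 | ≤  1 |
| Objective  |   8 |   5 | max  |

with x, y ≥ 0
Feasible point: (0, 0) satisfies every constraint, so the LP is feasible.
Direction d = (1, 0): for each constraint row a, a·d ≤ 0 —
  (-4)(1) + (2)(0) = -4 ≤ 0
  (-4)(1) + (3)(0) = -4 ≤ 0
  (-3)(1) + (4)(0) = -3 ≤ 0
and d ≥ 0, so (0, 0) + t·d stays feasible for every t ≥ 0. Along this ray z = 8x + 5y changes by 8 per unit t, so z → +∞.

Unbounded: there is a feasible ray along which z → +∞.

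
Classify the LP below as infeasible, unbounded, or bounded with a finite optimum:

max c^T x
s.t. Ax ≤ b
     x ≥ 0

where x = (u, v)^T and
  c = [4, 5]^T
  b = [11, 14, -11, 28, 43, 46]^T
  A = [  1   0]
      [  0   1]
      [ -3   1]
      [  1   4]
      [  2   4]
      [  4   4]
The point (6, 5.5) satisfies every constraint, so the LP is feasible; the constraints give u ≤ 11 and v ≤ 14, which with u, v ≥ 0 keep the feasible region inside a bounded box. A feasible, bounded LP attains a finite optimum at a vertex.

The LP has an optimal solution: (6, 5.5) with z = 51.5.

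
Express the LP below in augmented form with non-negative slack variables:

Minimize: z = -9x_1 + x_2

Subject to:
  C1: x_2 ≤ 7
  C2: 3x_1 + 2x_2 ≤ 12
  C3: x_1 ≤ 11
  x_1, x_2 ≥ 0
min z = -9x_1 + x_2

s.t.
  x_2 + s1 = 7
  3x_1 + 2x_2 + s2 = 12
  x_1 + s3 = 11
  x_1, x_2, s1, s2, s3 ≥ 0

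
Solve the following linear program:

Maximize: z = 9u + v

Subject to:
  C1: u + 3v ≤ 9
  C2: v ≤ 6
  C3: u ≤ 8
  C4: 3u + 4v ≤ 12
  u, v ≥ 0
Each vertex is the intersection of two constraint boundaries that also satisfies all remaining constraints:
  u = 0 and v = 0 → (0, 0)
  3u + 4v = 12 and v = 0 → (4, 0)
  u + 3v = 9 and 3u + 4v = 12 → (0, 3)

Evaluating z = 9u + v at each vertex:
  (0, 0): z = 0
  (4, 0): z = 36
  (0, 3): z = 3

The maximum is at (4, 0) with z = 36.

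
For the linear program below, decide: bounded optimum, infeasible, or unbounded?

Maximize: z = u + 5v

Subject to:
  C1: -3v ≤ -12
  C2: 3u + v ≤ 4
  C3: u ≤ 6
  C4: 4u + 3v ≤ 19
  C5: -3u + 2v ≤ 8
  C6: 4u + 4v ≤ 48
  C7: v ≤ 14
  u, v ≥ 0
The point (0, 4) satisfies every constraint, so the LP is feasible; the constraints give u ≤ 6 and v ≤ 14, which with u, v ≥ 0 keep the feasible region inside a bounded box. A feasible, bounded LP attains a finite optimum at a vertex.

Bounded optimum: z* = 20 at (0, 4).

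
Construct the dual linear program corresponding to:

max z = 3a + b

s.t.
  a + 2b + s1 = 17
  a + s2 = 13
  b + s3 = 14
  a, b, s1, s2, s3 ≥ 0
Minimize: z = 17y1 + 13y2 + 14y3

Subject to:
  C1: -y1 - y2 ≤ -3
  C2: -2y1 - y3 ≤ -1
  y1, y2, y3 ≥ 0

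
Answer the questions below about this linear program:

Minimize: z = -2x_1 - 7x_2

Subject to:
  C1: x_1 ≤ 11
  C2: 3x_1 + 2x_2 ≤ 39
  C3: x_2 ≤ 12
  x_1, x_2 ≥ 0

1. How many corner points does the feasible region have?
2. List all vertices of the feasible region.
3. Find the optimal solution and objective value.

1. 5
2. (0, 0), (11, 0), (11, 3), (5, 12), (0, 12)
3. x_1 = 5, x_2 = 12, z = -94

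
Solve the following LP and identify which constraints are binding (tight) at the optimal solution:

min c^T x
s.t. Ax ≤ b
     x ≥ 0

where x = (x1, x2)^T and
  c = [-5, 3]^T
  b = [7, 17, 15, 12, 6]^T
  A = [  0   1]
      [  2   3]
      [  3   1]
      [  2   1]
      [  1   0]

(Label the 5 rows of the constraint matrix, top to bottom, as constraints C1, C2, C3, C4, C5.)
Optimal: x1 = 5, x2 = 0
Slack at optimum:
  C1: slack = 7
  C2: slack = 7
  C3: slack = 0 (binding)
  C4: slack = 2
  C5: slack = 1
  x1 ≥ 0: x1 = 5
  x2 ≥ 0: x2 = 0 (binding)
Binding constraints: C3, x2 ≥ 0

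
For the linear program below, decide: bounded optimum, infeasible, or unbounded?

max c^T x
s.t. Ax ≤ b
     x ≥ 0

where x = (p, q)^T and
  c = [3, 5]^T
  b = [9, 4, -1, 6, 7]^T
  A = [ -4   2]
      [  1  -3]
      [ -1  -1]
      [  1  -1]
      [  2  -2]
Feasible point: (0, 1) satisfies every constraint, so the LP is feasible.
Direction d = (1, 1): for each constraint row a, a·d ≤ 0 —
  (-4)(1) + (2)(1) = -2 ≤ 0
  (1)(1) + (-3)(1) = -2 ≤ 0
  (-1)(1) + (-1)(1) = -2 ≤ 0
  (1)(1) + (-1)(1) = 0 ≤ 0
  (2)(1) + (-2)(1) = 0 ≤ 0
and d ≥ 0, so (0, 1) + t·d stays feasible for every t ≥ 0. Along this ray z = 3p + 5q changes by 8 per unit t, so z → +∞.

Unbounded — the objective can increase without bound over the feasible region.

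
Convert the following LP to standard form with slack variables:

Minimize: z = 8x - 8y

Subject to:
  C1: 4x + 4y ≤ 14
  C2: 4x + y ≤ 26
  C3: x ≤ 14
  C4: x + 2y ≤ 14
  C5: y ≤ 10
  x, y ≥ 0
min z = 8x - 8y

s.t.
  4x + 4y + s1 = 14
  4x + y + s2 = 26
  x + s3 = 14
  x + 2y + s4 = 14
  y + s5 = 10
  x, y, s1, s2, s3, s4, s5 ≥ 0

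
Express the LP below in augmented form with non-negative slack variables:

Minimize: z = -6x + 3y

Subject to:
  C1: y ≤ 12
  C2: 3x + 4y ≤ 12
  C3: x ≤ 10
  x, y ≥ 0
min z = -6x + 3y

s.t.
  y + s1 = 12
  3x + 4y + s2 = 12
  x + s3 = 10
  x, y, s1, s2, s3 ≥ 0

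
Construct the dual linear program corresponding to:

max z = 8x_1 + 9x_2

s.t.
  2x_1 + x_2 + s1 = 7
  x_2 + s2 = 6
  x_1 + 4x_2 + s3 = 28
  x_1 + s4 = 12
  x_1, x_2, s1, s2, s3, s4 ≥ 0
Minimize: z = 7y1 + 6y2 + 28y3 + 12y4

Subject to:
  C1: -2y1 - y3 - y4 ≤ -8
  C2: -y1 - y2 - 4y3 ≤ -9
  y1, y2, y3, y4 ≥ 0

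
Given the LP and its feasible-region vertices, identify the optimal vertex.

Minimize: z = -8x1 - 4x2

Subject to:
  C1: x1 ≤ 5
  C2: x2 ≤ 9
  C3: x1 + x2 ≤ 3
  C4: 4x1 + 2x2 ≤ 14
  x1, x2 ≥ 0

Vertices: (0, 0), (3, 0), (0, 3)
(3, 0) with z = -24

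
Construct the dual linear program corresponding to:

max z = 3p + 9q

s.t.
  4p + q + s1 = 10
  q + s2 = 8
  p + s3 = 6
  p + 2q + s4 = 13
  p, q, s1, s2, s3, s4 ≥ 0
Minimize: z = 10y1 + 8y2 + 6y3 + 13y4

Subject to:
  C1: -4y1 - y3 - y4 ≤ -3
  C2: -y1 - y2 - 2y4 ≤ -9
  y1, y2, y3, y4 ≥ 0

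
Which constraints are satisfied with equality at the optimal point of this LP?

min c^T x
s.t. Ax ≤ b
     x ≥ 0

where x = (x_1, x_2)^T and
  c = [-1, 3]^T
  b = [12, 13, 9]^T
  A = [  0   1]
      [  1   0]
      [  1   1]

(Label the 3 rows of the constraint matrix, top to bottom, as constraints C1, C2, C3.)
Optimal: x_1 = 9, x_2 = 0
Slack at optimum:
  C1: slack = 12
  C2: slack = 4
  C3: slack = 0 (binding)
  x_1 ≥ 0: x_1 = 9
  x_2 ≥ 0: x_2 = 0 (binding)
Binding constraints: C3, x_2 ≥ 0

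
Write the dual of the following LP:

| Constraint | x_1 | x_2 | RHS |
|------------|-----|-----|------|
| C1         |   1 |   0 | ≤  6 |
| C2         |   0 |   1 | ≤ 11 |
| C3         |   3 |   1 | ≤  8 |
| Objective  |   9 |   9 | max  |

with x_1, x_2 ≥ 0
Minimize: z = 6y1 + 11y2 + 8y3

Subject to:
  C1: -y1 - 3y3 ≤ -9
  C2: -y2 - y3 ≤ -9
  y1, y2, y3 ≥ 0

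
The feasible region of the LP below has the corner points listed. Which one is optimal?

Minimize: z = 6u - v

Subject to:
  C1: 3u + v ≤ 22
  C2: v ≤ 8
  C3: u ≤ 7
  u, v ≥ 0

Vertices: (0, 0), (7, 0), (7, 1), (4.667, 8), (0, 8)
(0, 8) with z = -8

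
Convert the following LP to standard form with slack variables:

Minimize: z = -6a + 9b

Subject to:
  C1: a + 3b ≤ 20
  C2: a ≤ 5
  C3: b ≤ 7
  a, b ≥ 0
min z = -6a + 9b

s.t.
  a + 3b + s1 = 20
  a + s2 = 5
  b + s3 = 7
  a, b, s1, s2, s3 ≥ 0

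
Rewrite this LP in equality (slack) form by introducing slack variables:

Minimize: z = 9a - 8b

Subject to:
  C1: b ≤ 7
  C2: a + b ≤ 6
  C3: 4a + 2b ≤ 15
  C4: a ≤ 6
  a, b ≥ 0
min z = 9a - 8b

s.t.
  b + s1 = 7
  a + b + s2 = 6
  4a + 2b + s3 = 15
  a + s4 = 6
  a, b, s1, s2, s3, s4 ≥ 0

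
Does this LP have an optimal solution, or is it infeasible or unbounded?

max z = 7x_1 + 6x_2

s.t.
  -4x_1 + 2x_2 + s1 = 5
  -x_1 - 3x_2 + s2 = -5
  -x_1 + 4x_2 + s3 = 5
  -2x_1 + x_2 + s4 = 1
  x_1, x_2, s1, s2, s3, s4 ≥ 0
Feasible point: (2, 1) satisfies every constraint, so the LP is feasible.
Direction d = (1, 0): for each constraint row a, a·d ≤ 0 —
  (-4)(1) + (2)(0) = -4 ≤ 0
  (-1)(1) + (-3)(0) = -1 ≤ 0
  (-1)(1) + (4)(0) = -1 ≤ 0
  (-2)(1) + (1)(0) = -2 ≤ 0
and d ≥ 0, so (2, 1) + t·d stays feasible for every t ≥ 0. Along this ray z = 7x_1 + 6x_2 changes by 7 per unit t, so z → +∞.

Unbounded — the objective can increase without bound over the feasible region.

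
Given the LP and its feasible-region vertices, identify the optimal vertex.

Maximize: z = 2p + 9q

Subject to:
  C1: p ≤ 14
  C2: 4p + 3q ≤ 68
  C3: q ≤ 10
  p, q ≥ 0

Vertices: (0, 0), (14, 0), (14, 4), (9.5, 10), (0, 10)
Evaluating z = 2p + 9q at each vertex:
  (0, 0): z = 0
  (14, 0): z = 28
  (14, 4): z = 64
  (9.5, 10): z = 109
  (0, 10): z = 90

The largest value is z = 109, attained at (9.5, 10).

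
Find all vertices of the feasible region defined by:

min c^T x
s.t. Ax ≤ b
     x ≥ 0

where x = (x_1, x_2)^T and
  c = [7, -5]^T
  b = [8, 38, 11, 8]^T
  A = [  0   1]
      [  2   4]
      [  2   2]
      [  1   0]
Each vertex is the intersection of two constraint boundaries that also satisfies all remaining constraints:
  x_1 = 0 and x_2 = 0 → (0, 0)
  2x_1 + 2x_2 = 11 and x_2 = 0 → (5.5, 0)
  2x_1 + 2x_2 = 11 and x_1 = 0 → (0, 5.5)

Vertices: (0, 0), (5.5, 0), (0, 5.5)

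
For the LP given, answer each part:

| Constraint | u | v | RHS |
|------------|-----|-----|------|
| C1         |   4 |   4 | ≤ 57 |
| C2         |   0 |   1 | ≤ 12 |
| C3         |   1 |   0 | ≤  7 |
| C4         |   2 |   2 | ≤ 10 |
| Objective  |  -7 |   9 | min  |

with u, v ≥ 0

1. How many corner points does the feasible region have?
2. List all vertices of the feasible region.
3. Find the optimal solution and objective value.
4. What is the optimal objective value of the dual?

1. 3
2. (0, 0), (5, 0), (0, 5)
3. u = 5, v = 0, z = -35
4. -35 (by strong duality, equal to the primal optimum)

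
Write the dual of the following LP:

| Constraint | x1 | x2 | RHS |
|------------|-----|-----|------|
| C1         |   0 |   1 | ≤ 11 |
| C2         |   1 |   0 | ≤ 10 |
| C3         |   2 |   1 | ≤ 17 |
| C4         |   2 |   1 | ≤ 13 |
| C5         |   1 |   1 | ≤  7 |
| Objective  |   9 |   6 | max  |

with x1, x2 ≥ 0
Minimize: z = 11y1 + 10y2 + 17y3 + 13y4 + 7y5

Subject to:
  C1: -y2 - 2y3 - 2y4 - y5 ≤ -9
  C2: -y1 - y3 - y4 - y5 ≤ -6
  y1, y2, y3, y4, y5 ≥ 0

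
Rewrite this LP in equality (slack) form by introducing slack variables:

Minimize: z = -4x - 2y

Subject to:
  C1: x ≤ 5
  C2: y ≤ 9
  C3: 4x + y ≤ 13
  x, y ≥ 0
min z = -4x - 2y

s.t.
  x + s1 = 5
  y + s2 = 9
  4x + y + s3 = 13
  x, y, s1, s2, s3 ≥ 0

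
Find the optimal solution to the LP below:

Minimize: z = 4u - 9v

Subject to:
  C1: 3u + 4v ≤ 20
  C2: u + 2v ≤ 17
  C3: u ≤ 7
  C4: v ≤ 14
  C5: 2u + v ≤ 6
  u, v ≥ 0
u = 0, v = 5, z = -45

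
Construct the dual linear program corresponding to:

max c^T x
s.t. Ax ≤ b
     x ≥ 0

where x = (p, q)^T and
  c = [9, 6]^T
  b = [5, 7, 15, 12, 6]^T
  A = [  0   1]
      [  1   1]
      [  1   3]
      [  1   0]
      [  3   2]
Minimize: z = 5y1 + 7y2 + 15y3 + 12y4 + 6y5

Subject to:
  C1: -y2 - y3 - y4 - 3y5 ≤ -9
  C2: -y1 - y2 - 3y3 - 2y5 ≤ -6
  y1, y2, y3, y4, y5 ≥ 0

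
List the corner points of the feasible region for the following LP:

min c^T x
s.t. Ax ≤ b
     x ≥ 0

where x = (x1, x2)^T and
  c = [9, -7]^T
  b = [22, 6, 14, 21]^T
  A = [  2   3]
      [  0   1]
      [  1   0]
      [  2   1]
Each vertex is the intersection of two constraint boundaries that also satisfies all remaining constraints:
  x1 = 0 and x2 = 0 → (0, 0)
  2x1 + x2 = 21 and x2 = 0 → (10.5, 0)
  2x1 + 3x2 = 22 and 2x1 + x2 = 21 → (10.25, 0.5)
  2x1 + 3x2 = 22 and x2 = 6 → (2, 6)
  x2 = 6 and x1 = 0 → (0, 6)

Vertices: (0, 0), (10.5, 0), (10.25, 0.5), (2, 6), (0, 6)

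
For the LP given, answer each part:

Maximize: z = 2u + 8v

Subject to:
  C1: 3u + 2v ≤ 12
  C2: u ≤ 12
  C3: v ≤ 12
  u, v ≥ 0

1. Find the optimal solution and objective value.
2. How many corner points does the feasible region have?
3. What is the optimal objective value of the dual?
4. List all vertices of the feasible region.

1. u = 0, v = 6, z = 48
2. 3
3. 48 (by strong duality, equal to the primal optimum)
4. (0, 0), (4, 0), (0, 6)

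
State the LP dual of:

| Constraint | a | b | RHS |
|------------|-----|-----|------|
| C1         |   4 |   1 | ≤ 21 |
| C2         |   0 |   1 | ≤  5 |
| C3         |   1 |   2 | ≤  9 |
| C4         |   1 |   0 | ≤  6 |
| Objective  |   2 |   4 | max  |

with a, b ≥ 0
Minimize: z = 21y1 + 5y2 + 9y3 + 6y4

Subject to:
  C1: -4y1 - y3 - y4 ≤ -2
  C2: -y1 - y2 - 2y3 ≤ -4
  y1, y2, y3, y4 ≥ 0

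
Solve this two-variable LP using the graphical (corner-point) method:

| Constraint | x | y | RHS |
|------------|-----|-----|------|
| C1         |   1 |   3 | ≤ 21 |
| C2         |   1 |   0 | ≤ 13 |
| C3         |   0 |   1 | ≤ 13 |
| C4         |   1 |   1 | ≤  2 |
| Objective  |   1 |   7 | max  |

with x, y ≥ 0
Each vertex is the intersection of two constraint boundaries that also satisfies all remaining constraints:
  x = 0 and y = 0 → (0, 0)
  x + y = 2 and y = 0 → (2, 0)
  x + y = 2 and x = 0 → (0, 2)

Evaluating z = x + 7y at each vertex:
  (0, 0): z = 0
  (2, 0): z = 2
  (0, 2): z = 14

The maximum is at (0, 2) with z = 14.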